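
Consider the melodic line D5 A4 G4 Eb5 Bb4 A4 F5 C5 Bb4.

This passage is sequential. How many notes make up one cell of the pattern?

Try groups of 3 (3 cells in 9 notes):
D5 A4 G4 | Eb5 Bb4 A4 | F5 C5 Bb4
That's a consistent up a 2nd shift per cell, and no other grouping gives one.

3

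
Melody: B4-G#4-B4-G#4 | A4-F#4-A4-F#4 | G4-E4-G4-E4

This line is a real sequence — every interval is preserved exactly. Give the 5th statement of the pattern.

Unit = 4 notes; the statements start on B4, A4, G4, moving down a 2nd each time.
Extending down a 2nd: F4 → Eb4.
From Eb4 the exact shape gives Eb4 C4 Eb4 C4.

Eb4 C4 Eb4 C4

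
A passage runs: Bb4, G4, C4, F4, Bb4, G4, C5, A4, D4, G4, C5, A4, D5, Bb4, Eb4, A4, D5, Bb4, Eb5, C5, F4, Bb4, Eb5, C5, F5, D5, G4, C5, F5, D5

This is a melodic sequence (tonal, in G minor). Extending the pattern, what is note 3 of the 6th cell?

With 6-note cells, note 3 of each statement runs C4, D4, Eb4, F4, G4.
From G4, up a 2nd gives A4.

A4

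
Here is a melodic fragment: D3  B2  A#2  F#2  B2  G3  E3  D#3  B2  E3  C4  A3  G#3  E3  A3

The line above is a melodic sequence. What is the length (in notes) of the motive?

There are 15 notes; a 5-note unit gives 3 cells:
D3 B2 A#2 F#2 B2 | G3 E3 D#3 B2 E3 | C4 A3 G#3 E3 A3
That's a consistent up a 4th shift per cell, and no other grouping gives one.

5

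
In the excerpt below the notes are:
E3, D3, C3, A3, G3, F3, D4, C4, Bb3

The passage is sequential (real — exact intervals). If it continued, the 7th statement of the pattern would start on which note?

Unit = 3 notes; the statements start on E3, A3, D4, moving up a 4th each time.
Continuing: G4 → C5 → F5 → Bb5. Statement 7 starts on Bb5.

Bb5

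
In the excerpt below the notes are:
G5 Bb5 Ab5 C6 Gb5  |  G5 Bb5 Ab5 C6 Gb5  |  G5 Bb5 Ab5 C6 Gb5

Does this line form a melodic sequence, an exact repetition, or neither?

Each 5-note cell is identical (G5 Bb5 Ab5 C6 Gb5), restated at the same pitch.

repetition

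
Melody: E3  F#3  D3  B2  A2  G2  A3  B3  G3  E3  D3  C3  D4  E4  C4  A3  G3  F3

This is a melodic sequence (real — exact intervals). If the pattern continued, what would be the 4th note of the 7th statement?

Grouping in 6s, the 4th note of each cell is B2, E3, A3.
Each moves up a 4th. Continuing: D4 → G4 → C5 → F5.

F5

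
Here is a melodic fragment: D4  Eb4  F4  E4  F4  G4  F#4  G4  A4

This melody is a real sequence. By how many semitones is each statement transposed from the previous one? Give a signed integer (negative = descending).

Unit = 3 notes; the statements start on D4, E4, F#4, moving up a 2nd each time.
Counting half-steps from D4 to E4: 2.

2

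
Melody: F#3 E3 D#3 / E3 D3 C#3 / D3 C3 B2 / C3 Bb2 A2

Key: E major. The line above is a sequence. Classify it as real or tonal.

Each cell has the same semitone pattern (-2, -1) — intervals are preserved exactly.
And D3 lies outside E major, so the sequence is real rather than tonal.

real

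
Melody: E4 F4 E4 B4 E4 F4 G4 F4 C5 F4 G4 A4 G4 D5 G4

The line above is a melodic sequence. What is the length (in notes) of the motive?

15 notes total. Splitting into 3 groups of 5:
E4 F4 E4 B4 E4 | F4 G4 F4 C5 F4 | G4 A4 G4 D5 G4
Each cell is the previous one up a 2nd — so the unit is 5 notes.

5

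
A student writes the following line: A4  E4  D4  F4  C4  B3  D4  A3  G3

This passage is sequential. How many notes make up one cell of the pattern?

Try groups of 3 (3 cells in 9 notes):
A4 E4 D4 | F4 C4 B3 | D4 A3 G3
Every group is a transposition down a 3rd of the one before; no shorter unit works.

3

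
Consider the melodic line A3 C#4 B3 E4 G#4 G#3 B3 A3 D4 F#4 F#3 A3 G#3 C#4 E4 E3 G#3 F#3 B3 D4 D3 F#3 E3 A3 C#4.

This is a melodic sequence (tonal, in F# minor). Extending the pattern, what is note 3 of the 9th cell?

The unit is 5 notes. Position-3 pitches of the 5 shown cells: B3, A3, G#3, F#3, E3.
Carrying that down a 2nd forward: D3 → C#3 → B2 → A2.

A2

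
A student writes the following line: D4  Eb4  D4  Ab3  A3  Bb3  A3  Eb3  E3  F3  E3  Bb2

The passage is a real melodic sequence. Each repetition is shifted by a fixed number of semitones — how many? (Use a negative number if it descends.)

The 4-note cells begin on D4, A3, E3 — each down a 4th from the last.
D4 to A3 spans -5 semitones.

-5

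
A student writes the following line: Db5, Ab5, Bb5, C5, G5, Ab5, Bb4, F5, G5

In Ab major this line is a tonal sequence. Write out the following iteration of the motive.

With a 3-note motive the entries are Db5, C5, Bb4, each down a 2nd from the previous.
So cell 4 is Ab4 Eb5 F5.

Ab4 Eb5 F5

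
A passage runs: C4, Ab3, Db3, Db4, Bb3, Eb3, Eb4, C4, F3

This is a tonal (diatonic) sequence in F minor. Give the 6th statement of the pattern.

Ab4 F4 Bb3

Taking 3-note groups, the heads are C4, Db4, Eb4: the pattern moves up a 2nd.
Continuing the starts: F4 → G4 → Ab4.
Statement 6 starts on Ab4 and keeps the same diatonic contour: Ab4 F4 Bb3.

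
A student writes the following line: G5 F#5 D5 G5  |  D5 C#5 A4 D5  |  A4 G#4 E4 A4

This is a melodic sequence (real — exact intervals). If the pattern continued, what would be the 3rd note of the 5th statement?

F#3

Grouping in 4s, the 3rd note of each cell is D5, A4, E4.
Each moves down a 4th. Continuing: B3 → F#3.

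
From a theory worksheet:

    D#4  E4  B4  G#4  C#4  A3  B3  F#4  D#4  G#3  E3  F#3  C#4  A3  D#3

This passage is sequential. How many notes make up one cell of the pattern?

There are 15 notes; a 5-note unit gives 3 cells:
D#4 E4 B4 G#4 C#4 | A3 B3 F#4 D#4 G#3 | E3 F#3 C#4 A3 D#3
Every group is a transposition down a 4th of the one before; no shorter unit works.

5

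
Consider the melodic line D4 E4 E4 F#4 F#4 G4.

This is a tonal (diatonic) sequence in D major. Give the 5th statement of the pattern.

A4 B4

With a 2-note motive the entries are D4, E4, F#4, each up a 2nd from the previous.
Continuing the starts: G4 → A4.
From A4 the diatonic shape gives A4 B4.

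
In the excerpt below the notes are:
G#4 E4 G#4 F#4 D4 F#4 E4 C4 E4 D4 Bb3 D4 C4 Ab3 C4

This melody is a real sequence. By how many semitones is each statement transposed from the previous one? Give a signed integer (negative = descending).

-2

The 3-note cells begin on G#4, F#4, E4, D4, C4 — each down a 2nd from the last.
Counting half-steps from G#4 to F#4: -2.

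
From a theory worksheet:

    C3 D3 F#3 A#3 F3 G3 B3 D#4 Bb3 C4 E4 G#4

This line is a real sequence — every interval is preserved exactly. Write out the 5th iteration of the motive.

Ab4 Bb4 D5 F#5

Unit = 4 notes; the statements start on C3, F3, Bb3, moving up a 4th each time.
Extending up a 4th: Eb4 → Ab4.
Statement 5 starts on Ab4 and keeps the same exact contour: Ab4 Bb4 D5 F#5.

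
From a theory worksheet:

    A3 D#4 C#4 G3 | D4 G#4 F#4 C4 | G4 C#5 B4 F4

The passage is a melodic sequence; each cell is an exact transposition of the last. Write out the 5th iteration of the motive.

F5 B5 A5 Eb5

With a 4-note motive the entries are A3, D4, G4, each up a 4th from the previous.
Carrying on: C5 → F5.
Statement 5 starts on F5 and keeps the same exact contour: F5 B5 A5 Eb5.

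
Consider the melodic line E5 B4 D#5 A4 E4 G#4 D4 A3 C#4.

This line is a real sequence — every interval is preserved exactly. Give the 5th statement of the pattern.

Taking 3-note groups, the heads are E5, A4, D4: the pattern moves down a 5th.
Continuing the starts: G3 → C3.
From C3 the exact shape gives C3 G2 B2.

C3 G2 B2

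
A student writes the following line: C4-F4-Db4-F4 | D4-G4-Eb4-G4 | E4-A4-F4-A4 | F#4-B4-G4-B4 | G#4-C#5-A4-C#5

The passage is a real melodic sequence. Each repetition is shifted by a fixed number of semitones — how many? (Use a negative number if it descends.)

Unit = 4 notes; the statements start on C4, D4, E4, F#4, G#4, moving up a 2nd each time.
C4 to D4 spans +2 semitones.

2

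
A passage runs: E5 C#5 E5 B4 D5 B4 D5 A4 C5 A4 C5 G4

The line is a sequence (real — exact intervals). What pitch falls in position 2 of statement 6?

With 4-note cells, note 2 of each statement runs C#5, B4, A4.
Each moves down a 2nd. Continuing: G4 → F4 → Eb4.

Eb4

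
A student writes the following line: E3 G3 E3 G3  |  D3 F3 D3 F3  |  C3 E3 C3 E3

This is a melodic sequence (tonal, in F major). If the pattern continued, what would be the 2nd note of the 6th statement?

The unit is 4 notes. Position-2 pitches of the 3 shown cells: G3, F3, E3.
Extending down a 2nd: D3 → C3 → Bb2.

Bb2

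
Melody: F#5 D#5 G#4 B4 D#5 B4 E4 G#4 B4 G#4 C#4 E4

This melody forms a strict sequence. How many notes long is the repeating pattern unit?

Try groups of 4 (3 cells in 12 notes):
F#5 D#5 G#4 B4 | D#5 B4 E4 G#4 | B4 G#4 C#4 E4
That's a consistent down a 3rd shift per cell, and no other grouping gives one.

4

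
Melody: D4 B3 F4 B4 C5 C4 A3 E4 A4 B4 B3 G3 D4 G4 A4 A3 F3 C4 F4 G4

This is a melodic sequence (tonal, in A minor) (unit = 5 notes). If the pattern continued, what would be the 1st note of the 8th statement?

The unit is 5 notes. Position-1 pitches of the 4 shown cells: D4, C4, B3, A3.
Carrying that down a 2nd forward: G3 → F3 → E3 → D3.

D3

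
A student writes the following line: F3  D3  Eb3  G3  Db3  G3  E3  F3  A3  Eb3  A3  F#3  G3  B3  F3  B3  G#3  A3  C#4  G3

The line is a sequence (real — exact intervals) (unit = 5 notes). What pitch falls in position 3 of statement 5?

B3

With 5-note cells, note 3 of each statement runs Eb3, F3, G3, A3.
Each moves up a 2nd; the next is B3.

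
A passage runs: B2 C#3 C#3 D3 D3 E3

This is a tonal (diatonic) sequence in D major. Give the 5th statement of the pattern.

F#3 G3

Unit = 2 notes; the statements start on B2, C#3, D3, moving up a 2nd each time.
Carrying on: E3 → F#3.
So cell 5 is F#3 G3.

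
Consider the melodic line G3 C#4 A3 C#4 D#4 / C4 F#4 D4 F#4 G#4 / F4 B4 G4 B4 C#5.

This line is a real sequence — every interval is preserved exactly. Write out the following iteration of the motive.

The 5-note cells begin on G3, C4, F4 — each up a 4th from the last.
From Bb4 the exact shape gives Bb4 E5 C5 E5 F#5.

Bb4 E5 C5 E5 F#5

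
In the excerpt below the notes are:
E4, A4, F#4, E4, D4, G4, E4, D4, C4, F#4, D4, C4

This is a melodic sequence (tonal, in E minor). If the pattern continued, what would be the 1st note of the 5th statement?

With 4-note cells, note 1 of each statement runs E4, D4, C4.
Each moves down a 2nd. Continuing: B3 → A3.

A3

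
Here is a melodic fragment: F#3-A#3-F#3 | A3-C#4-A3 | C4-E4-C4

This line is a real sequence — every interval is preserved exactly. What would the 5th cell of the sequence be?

Gb4 Bb4 Gb4

The 3-note cells begin on F#3, A3, C4 — each up a 3rd from the last.
Carrying on: Eb4 → Gb4.
Statement 5 starts on Gb4 and keeps the same exact contour: Gb4 Bb4 Gb4.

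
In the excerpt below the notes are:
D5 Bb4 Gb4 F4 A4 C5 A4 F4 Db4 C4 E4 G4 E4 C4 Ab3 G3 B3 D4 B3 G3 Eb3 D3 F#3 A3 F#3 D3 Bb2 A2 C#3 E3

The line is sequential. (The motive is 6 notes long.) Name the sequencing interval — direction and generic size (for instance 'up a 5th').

With a 6-note motive the entries are D5, A4, E4, B3, F#3, each down a 4th from the previous.
D5 to A4 is down a 4th.

down a 4th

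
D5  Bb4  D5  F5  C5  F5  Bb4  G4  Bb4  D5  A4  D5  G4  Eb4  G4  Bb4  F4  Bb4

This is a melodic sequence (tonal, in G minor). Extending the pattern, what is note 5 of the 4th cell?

D4

Grouping in 6s, the 5th note of each cell is C5, A4, F4.
From F4, down a 3rd gives D4.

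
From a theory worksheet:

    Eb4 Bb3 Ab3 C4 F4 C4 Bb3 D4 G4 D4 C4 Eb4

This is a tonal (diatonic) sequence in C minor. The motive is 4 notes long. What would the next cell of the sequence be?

Unit = 4 notes; the statements start on Eb4, F4, G4, moving up a 2nd each time.
From Ab4 the diatonic shape gives Ab4 Eb4 D4 F4.

Ab4 Eb4 D4 F4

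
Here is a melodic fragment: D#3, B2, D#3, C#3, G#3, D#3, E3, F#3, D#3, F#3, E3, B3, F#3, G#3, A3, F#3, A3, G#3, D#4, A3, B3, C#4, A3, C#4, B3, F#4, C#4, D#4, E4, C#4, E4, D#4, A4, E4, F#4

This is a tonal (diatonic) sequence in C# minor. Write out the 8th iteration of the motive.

The 7-note cells begin on D#3, F#3, A3, C#4, E4 — each up a 3rd from the last.
Continuing the starts: G#4 → B4 → D#5.
From D#5 the diatonic shape gives D#5 B4 D#5 C#5 G#5 D#5 E5.

D#5 B4 D#5 C#5 G#5 D#5 E5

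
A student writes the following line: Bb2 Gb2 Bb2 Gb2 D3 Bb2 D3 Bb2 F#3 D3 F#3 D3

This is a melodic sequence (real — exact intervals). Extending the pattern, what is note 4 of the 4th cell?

F#3

With 4-note cells, note 4 of each statement runs Gb2, Bb2, D3.
Each moves up a 3rd; the next is F#3.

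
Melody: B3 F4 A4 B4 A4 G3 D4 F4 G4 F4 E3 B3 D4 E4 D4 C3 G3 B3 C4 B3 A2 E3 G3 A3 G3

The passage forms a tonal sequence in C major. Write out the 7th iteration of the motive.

D2 A2 C3 D3 C3

With a 5-note motive the entries are B3, G3, E3, C3, A2, each down a 3rd from the previous.
Continuing the starts: F2 → D2.
Statement 7 starts on D2 and keeps the same diatonic contour: D2 A2 C3 D3 C3.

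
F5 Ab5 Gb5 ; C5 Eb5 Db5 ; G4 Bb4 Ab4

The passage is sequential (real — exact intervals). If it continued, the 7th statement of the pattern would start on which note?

B2

The 3-note cells begin on F5, C5, G4 — each down a 4th from the last.
Continuing: D4 → A3 → E3 → B2. Statement 7 starts on B2.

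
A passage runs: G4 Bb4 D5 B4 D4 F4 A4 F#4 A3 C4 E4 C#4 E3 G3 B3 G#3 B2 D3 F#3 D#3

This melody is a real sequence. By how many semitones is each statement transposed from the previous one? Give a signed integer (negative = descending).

-5

Taking 4-note groups, the heads are G4, D4, A3, E3, B2: the pattern moves down a 4th.
G4→D4 is 62 − 67 = -5 semitones.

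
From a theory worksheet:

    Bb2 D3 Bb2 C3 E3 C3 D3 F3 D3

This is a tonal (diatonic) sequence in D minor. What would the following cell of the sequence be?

E3 G3 E3

The 3-note cells begin on Bb2, C3, D3 — each up a 2nd from the last.
From E3 the diatonic shape gives E3 G3 E3.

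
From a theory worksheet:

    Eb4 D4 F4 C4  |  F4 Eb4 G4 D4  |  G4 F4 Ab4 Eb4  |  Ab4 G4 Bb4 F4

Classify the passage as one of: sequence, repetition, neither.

Each 4-note cell is the previous one transposed up a 2nd.

sequence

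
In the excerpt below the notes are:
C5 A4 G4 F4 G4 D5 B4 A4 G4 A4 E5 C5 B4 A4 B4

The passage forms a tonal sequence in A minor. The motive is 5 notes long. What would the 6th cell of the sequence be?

Unit = 5 notes; the statements start on C5, D5, E5, moving up a 2nd each time.
Continuing the starts: F5 → G5 → A5.
So cell 6 is A5 F5 E5 D5 E5.

A5 F5 E5 D5 E5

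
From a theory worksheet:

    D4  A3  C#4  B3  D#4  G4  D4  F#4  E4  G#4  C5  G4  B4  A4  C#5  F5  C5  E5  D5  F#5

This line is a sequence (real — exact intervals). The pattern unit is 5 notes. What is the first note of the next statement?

Bb5

The 5-note cells begin on D4, G4, C5, F5 — each up a 4th from the last.
One more step up a 4th gives Bb5.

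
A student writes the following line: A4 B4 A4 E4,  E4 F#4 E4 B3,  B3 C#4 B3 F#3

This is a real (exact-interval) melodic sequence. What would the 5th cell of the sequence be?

C#3 D#3 C#3 G#2

With a 4-note motive the entries are A4, E4, B3, each down a 4th from the previous.
Carrying on: F#3 → C#3.
So cell 5 is C#3 D#3 C#3 G#2.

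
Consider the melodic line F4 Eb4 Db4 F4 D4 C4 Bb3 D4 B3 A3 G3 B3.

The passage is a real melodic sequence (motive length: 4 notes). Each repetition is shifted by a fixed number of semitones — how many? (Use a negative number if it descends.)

-3

Unit = 4 notes; the statements start on F4, D4, B3, moving down a 3rd each time.
Counting half-steps from F4 to D4: -3.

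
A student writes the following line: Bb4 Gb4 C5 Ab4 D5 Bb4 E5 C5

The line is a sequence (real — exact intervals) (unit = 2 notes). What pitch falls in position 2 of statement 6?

Grouping in 2s, the 2nd note of each cell is Gb4, Ab4, Bb4, C5.
Each moves up a 2nd. Continuing: D5 → E5.

E5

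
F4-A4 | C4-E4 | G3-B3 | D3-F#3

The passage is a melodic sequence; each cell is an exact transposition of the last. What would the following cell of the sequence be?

Taking 2-note groups, the heads are F4, C4, G3, D3: the pattern moves down a 4th.
So cell 5 is A2 C#3.

A2 C#3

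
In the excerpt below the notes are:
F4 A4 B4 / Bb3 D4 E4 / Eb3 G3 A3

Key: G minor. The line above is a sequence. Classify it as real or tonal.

real

Each cell has the same semitone pattern (4, 2) — intervals are preserved exactly.
And B4 lies outside G minor, so the sequence is real rather than tonal.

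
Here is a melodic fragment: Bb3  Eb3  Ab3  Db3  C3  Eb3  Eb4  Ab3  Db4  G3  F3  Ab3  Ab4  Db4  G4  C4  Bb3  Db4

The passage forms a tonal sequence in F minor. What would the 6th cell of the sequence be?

C6 F5 Bb5 Eb5 Db5 F5

With a 6-note motive the entries are Bb3, Eb4, Ab4, each up a 4th from the previous.
Continuing the starts: Db5 → G5 → C6.
From C6 the diatonic shape gives C6 F5 Bb5 Eb5 Db5 F5.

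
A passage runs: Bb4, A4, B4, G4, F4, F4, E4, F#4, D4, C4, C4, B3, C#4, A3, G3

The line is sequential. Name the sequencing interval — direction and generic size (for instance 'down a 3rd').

down a 4th

The 5-note cells begin on Bb4, F4, C4 — each down a 4th from the last.
Bb4 to F4 is down a 4th.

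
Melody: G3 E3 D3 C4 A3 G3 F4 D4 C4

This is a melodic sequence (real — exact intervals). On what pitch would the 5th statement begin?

Eb5

Taking 3-note groups, the heads are G3, C4, F4: the pattern moves up a 4th.
Continuing: Bb4 → Eb5. Statement 5 starts on Eb5.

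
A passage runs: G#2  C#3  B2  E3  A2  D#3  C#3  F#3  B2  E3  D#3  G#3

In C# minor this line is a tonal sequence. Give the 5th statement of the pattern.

Unit = 4 notes; the statements start on G#2, A2, B2, moving up a 2nd each time.
Extending up a 2nd: C#3 → D#3.
So cell 5 is D#3 G#3 F#3 B3.

D#3 G#3 F#3 B3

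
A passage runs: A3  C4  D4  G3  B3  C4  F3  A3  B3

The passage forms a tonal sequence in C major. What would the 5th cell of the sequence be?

D3 F3 G3

With a 3-note motive the entries are A3, G3, F3, each down a 2nd from the previous.
Carrying on: E3 → D3.
So cell 5 is D3 F3 G3.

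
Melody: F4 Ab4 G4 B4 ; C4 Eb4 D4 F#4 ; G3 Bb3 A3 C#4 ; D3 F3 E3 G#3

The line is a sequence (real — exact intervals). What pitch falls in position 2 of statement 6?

G2

Grouping in 4s, the 2nd note of each cell is Ab4, Eb4, Bb3, F3.
Each moves down a 4th. Continuing: C3 → G2.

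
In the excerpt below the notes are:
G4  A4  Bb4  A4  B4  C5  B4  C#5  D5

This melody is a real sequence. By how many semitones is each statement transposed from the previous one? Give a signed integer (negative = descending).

2

Taking 3-note groups, the heads are G4, A4, B4: the pattern moves up a 2nd.
Counting half-steps from G4 to A4: 2.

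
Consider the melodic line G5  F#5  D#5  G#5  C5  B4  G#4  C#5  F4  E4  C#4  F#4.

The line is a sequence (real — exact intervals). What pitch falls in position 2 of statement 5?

D3

Grouping in 4s, the 2nd note of each cell is F#5, B4, E4.
Each moves down a 5th. Continuing: A3 → D3.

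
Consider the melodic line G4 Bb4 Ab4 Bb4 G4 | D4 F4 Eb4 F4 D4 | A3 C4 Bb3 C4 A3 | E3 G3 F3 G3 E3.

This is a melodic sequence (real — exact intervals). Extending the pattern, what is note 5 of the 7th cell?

The unit is 5 notes. Position-5 pitches of the 4 shown cells: G4, D4, A3, E3.
Each moves down a 4th. Continuing: B2 → F#2 → C#2.

C#2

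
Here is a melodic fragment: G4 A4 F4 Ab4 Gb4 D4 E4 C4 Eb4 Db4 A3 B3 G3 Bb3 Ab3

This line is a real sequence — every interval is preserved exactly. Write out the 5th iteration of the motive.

Taking 5-note groups, the heads are G4, D4, A3: the pattern moves down a 4th.
Extending down a 4th: E3 → B2.
So cell 5 is B2 C#3 A2 C3 Bb2.

B2 C#3 A2 C3 Bb2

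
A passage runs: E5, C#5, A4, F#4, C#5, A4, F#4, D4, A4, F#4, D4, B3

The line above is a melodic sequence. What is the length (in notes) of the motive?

12 notes total. Splitting into 3 groups of 4:
E5 C#5 A4 F#4 | C#5 A4 F#4 D4 | A4 F#4 D4 B3
Each cell is the previous one down a 3rd — so the unit is 4 notes.

4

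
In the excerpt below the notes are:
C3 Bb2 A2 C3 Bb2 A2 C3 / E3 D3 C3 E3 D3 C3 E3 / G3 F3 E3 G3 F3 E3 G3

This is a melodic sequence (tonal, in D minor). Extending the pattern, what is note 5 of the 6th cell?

E4

With 7-note cells, note 5 of each statement runs Bb2, D3, F3.
Extending up a 3rd: A3 → C4 → E4.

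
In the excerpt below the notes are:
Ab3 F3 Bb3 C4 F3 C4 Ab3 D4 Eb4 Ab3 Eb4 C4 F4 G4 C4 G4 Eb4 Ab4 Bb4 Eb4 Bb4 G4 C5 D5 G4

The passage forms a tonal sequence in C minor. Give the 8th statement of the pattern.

Ab5 F5 Bb5 C6 F5

Unit = 5 notes; the statements start on Ab3, C4, Eb4, G4, Bb4, moving up a 3rd each time.
Continuing the starts: D5 → F5 → Ab5.
Statement 8 starts on Ab5 and keeps the same diatonic contour: Ab5 F5 Bb5 C6 F5.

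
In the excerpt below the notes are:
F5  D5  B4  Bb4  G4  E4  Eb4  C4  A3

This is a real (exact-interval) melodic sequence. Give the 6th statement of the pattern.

With a 3-note motive the entries are F5, Bb4, Eb4, each down a 5th from the previous.
Carrying on: Ab3 → Db3 → Gb2.
So cell 6 is Gb2 Eb2 C2.

Gb2 Eb2 C2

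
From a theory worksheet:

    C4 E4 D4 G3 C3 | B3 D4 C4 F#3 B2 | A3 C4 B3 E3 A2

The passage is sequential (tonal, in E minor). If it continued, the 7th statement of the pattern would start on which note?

D3

Unit = 5 notes; the statements start on C4, B3, A3, moving down a 2nd each time.
Extending the heads down a 2nd: G3 → F#3 → E3 → D3.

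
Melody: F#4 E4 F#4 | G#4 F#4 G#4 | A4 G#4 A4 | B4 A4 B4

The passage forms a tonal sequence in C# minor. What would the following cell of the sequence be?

Unit = 3 notes; the statements start on F#4, G#4, A4, B4, moving up a 2nd each time.
So cell 5 is C#5 B4 C#5.

C#5 B4 C#5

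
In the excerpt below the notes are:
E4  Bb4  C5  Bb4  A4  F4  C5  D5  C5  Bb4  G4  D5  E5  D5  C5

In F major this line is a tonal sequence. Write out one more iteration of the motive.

A4 E5 F5 E5 D5

Taking 5-note groups, the heads are E4, F4, G4: the pattern moves up a 2nd.
Statement 4 starts on A4 and keeps the same diatonic contour: A4 E5 F5 E5 D5.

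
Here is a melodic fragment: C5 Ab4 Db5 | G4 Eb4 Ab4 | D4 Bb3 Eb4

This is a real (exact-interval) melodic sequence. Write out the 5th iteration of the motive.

Taking 3-note groups, the heads are C5, G4, D4: the pattern moves down a 4th.
Extending down a 4th: A3 → E3.
From E3 the exact shape gives E3 C3 F3.

E3 C3 F3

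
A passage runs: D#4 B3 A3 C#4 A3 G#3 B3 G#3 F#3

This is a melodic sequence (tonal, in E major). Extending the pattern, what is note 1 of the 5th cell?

With 3-note cells, note 1 of each statement runs D#4, C#4, B3.
Carrying that down a 2nd forward: A3 → G#3.

G#3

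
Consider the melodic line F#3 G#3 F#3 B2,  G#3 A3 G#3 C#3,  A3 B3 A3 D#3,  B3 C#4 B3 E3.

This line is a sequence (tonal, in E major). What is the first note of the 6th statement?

D#4

With a 4-note motive the entries are F#3, G#3, A3, B3, each up a 2nd from the previous.
Extending the heads up a 2nd: C#4 → D#4.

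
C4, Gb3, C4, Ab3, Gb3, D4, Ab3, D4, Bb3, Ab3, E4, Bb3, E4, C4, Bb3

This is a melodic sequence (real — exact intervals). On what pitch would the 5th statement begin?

With a 5-note motive the entries are C4, D4, E4, each up a 2nd from the previous.
Extending the heads up a 2nd: F#4 → G#4.

G#4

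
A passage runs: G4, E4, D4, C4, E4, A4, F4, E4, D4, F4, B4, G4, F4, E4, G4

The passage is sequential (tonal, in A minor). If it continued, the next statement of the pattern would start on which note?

C5

Taking 5-note groups, the heads are G4, A4, B4: the pattern moves up a 2nd.
One more step up a 2nd gives C5.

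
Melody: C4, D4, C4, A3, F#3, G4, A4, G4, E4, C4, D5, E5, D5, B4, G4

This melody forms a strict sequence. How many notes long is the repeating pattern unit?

Try groups of 5 (3 cells in 15 notes):
C4 D4 C4 A3 F#3 | G4 A4 G4 E4 C4 | D5 E5 D5 B4 G4
That's a consistent up a 5th shift per cell, and no other grouping gives one.

5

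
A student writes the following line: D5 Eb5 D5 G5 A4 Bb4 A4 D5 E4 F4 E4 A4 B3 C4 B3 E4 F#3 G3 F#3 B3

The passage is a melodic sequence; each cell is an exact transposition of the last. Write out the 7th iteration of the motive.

G#2 A2 G#2 C#3

Unit = 4 notes; the statements start on D5, A4, E4, B3, F#3, moving down a 4th each time.
Continuing the starts: C#3 → G#2.
Statement 7 starts on G#2 and keeps the same exact contour: G#2 A2 G#2 C#3.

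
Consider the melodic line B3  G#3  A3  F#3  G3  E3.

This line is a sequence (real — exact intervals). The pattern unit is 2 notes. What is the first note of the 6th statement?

Db3

With a 2-note motive the entries are B3, A3, G3, each down a 2nd from the previous.
Extending the heads down a 2nd: F3 → Eb3 → Db3.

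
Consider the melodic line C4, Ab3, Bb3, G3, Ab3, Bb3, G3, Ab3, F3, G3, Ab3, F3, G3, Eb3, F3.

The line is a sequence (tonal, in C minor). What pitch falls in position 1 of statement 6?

The unit is 5 notes. Position-1 pitches of the 3 shown cells: C4, Bb3, Ab3.
Carrying that down a 2nd forward: G3 → F3 → Eb3.

Eb3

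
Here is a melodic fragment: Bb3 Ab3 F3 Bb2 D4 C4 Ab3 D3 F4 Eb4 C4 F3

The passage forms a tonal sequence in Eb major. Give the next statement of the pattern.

Ab4 G4 Eb4 Ab3

Unit = 4 notes; the statements start on Bb3, D4, F4, moving up a 3rd each time.
Statement 4 starts on Ab4 and keeps the same diatonic contour: Ab4 G4 Eb4 Ab3.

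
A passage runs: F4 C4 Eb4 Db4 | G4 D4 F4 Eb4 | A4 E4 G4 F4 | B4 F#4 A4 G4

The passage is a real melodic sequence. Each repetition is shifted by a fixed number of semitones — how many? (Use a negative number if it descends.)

2

The 4-note cells begin on F4, G4, A4, B4 — each up a 2nd from the last.
Counting half-steps from F4 to G4: 2.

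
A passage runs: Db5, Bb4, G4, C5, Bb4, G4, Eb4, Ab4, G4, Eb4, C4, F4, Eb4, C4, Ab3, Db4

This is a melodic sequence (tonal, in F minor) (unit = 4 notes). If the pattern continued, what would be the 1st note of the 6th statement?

Grouping in 4s, the 1st note of each cell is Db5, Bb4, G4, Eb4.
Carrying that down a 3rd forward: C4 → Ab3.

Ab3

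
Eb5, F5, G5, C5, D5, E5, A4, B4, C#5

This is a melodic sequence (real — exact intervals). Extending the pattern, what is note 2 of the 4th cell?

G#4

Grouping in 3s, the 2nd note of each cell is F5, D5, B4.
Each moves down a 3rd; the next is G#4.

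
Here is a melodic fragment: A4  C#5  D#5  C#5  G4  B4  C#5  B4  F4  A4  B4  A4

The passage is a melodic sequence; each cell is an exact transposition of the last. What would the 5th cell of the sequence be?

Db4 F4 G4 F4

With a 4-note motive the entries are A4, G4, F4, each down a 2nd from the previous.
Carrying on: Eb4 → Db4.
Statement 5 starts on Db4 and keeps the same exact contour: Db4 F4 G4 F4.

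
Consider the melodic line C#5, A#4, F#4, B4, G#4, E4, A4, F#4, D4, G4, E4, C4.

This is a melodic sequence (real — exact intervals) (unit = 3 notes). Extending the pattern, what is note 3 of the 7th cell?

With 3-note cells, note 3 of each statement runs F#4, E4, D4, C4.
Extending down a 2nd: Bb3 → Ab3 → Gb3.

Gb3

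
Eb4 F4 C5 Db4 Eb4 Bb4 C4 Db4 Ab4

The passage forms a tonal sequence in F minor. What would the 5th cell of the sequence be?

The 3-note cells begin on Eb4, Db4, C4 — each down a 2nd from the last.
Carrying on: Bb3 → Ab3.
From Ab3 the diatonic shape gives Ab3 Bb3 F4.

Ab3 Bb3 F4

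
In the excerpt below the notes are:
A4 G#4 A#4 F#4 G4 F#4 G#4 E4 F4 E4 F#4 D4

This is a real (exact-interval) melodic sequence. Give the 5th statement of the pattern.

Db4 C4 D4 Bb3

Taking 4-note groups, the heads are A4, G4, F4: the pattern moves down a 2nd.
Extending down a 2nd: Eb4 → Db4.
Statement 5 starts on Db4 and keeps the same exact contour: Db4 C4 D4 Bb3.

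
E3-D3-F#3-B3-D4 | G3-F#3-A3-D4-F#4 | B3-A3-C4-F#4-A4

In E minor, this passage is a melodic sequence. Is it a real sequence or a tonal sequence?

tonal

Every note is diatonic to E minor.
Cell 1 has -2 semitones from note 1 to 2, but cell 2 has -1 — the interval quality changes while the contour stays the same, which is the hallmark of a tonal sequence.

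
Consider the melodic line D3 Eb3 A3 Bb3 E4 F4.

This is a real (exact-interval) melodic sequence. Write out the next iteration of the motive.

B4 C5

The 2-note cells begin on D3, A3, E4 — each up a 5th from the last.
Statement 4 starts on B4 and keeps the same exact contour: B4 C5.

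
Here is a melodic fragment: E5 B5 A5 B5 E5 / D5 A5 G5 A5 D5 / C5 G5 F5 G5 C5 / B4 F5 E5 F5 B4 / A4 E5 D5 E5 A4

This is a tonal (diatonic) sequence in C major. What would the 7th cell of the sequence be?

F4 C5 B4 C5 F4

Taking 5-note groups, the heads are E5, D5, C5, B4, A4: the pattern moves down a 2nd.
Continuing the starts: G4 → F4.
So cell 7 is F4 C5 B4 C5 F4.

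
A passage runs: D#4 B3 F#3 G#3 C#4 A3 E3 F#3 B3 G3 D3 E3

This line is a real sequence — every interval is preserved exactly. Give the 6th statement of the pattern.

F3 Db3 Ab2 Bb2

The 4-note cells begin on D#4, C#4, B3 — each down a 2nd from the last.
Continuing the starts: A3 → G3 → F3.
Statement 6 starts on F3 and keeps the same exact contour: F3 Db3 Ab2 Bb2.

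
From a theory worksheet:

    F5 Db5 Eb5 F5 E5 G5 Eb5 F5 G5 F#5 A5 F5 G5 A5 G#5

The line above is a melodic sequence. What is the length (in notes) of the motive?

5

Try groups of 5 (3 cells in 15 notes):
F5 Db5 Eb5 F5 E5 | G5 Eb5 F5 G5 F#5 | A5 F5 G5 A5 G#5
Each cell is the previous one up a 2nd — so the unit is 5 notes.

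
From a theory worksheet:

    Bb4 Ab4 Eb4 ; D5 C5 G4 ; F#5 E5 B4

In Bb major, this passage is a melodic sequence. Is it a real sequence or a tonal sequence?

Each cell has the same semitone pattern (-2, -5) — intervals are preserved exactly.
And Ab4 lies outside Bb major, so the sequence is real rather than tonal.

real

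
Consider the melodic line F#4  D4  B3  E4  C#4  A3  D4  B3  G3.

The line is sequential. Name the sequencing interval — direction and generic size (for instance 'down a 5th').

down a 2nd

Taking 3-note groups, the heads are F#4, E4, D4: the pattern moves down a 2nd.
From F#4 to E4: down a 2nd.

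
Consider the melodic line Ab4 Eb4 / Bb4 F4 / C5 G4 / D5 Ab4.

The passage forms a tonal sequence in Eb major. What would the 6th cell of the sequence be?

F5 C5

Taking 2-note groups, the heads are Ab4, Bb4, C5, D5: the pattern moves up a 2nd.
Continuing the starts: Eb5 → F5.
So cell 6 is F5 C5.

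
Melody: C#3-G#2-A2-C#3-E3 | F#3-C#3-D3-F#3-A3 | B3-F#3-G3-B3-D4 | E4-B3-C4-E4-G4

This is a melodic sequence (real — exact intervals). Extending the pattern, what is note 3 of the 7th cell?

Eb5

With 5-note cells, note 3 of each statement runs A2, D3, G3, C4.
Each moves up a 4th. Continuing: F4 → Bb4 → Eb5.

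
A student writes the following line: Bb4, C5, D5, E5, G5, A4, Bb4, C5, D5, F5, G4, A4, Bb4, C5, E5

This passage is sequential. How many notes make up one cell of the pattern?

15 notes total. Splitting into 3 groups of 5:
Bb4 C5 D5 E5 G5 | A4 Bb4 C5 D5 F5 | G4 A4 Bb4 C5 E5
Every group is a transposition down a 2nd of the one before; no shorter unit works.

5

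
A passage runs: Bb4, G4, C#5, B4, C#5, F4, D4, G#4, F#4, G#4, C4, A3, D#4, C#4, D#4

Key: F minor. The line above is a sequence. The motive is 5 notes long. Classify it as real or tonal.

Each cell has the same semitone pattern (-3, 6, -2, 2) — intervals are preserved exactly.
And B4 lies outside F minor, so the sequence is real rather than tonal.

real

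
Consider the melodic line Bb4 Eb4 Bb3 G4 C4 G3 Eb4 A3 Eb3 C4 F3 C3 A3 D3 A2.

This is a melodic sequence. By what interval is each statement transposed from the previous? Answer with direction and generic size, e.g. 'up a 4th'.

With a 3-note motive the entries are Bb4, G4, Eb4, C4, A3, each down a 3rd from the previous.
From Bb4 to G4: down a 3rd.

down a 3rd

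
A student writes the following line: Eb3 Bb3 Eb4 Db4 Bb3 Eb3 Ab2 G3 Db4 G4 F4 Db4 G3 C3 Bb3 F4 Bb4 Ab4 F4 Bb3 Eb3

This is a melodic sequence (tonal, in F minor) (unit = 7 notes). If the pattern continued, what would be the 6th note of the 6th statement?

With 7-note cells, note 6 of each statement runs Eb3, G3, Bb3.
Extending up a 3rd: Db4 → F4 → Ab4.

Ab4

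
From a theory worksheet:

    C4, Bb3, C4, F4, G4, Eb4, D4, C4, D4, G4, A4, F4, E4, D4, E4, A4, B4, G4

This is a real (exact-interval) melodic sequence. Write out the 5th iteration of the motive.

G#4 F#4 G#4 C#5 D#5 B4

With a 6-note motive the entries are C4, D4, E4, each up a 2nd from the previous.
Extending up a 2nd: F#4 → G#4.
Statement 5 starts on G#4 and keeps the same exact contour: G#4 F#4 G#4 C#5 D#5 B4.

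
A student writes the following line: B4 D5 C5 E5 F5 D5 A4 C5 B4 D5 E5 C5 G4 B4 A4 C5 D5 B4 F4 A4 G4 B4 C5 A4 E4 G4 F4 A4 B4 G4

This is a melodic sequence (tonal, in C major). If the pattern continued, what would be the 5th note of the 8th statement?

F4

Grouping in 6s, the 5th note of each cell is F5, E5, D5, C5, B4.
Each moves down a 2nd. Continuing: A4 → G4 → F4.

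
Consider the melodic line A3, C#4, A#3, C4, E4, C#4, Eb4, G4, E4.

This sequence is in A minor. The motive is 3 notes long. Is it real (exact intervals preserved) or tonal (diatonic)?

Each cell has the same semitone pattern (4, -3) — intervals are preserved exactly.
And C#4 lies outside A minor, so the sequence is real rather than tonal.

real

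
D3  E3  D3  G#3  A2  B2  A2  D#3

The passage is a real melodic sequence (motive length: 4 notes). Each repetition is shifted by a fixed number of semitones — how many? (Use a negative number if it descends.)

Unit = 4 notes; the statements start on D3, A2, moving down a 4th each time.
Counting half-steps from D3 to A2: -5.

-5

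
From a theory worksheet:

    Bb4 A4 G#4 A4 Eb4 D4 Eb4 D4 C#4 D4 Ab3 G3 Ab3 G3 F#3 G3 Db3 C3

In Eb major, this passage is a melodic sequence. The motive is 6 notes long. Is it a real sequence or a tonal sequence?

Each cell has the same semitone pattern (-1, -1, 1, -6, -1) — intervals are preserved exactly.
And A4 lies outside Eb major, so the sequence is real rather than tonal.

real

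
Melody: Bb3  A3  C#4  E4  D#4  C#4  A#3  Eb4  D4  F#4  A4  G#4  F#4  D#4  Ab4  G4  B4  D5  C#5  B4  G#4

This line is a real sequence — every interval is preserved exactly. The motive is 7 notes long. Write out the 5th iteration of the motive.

Gb5 F5 A5 C6 B5 A5 F#5

The 7-note cells begin on Bb3, Eb4, Ab4 — each up a 4th from the last.
Carrying on: Db5 → Gb5.
From Gb5 the exact shape gives Gb5 F5 A5 C6 B5 A5 F#5.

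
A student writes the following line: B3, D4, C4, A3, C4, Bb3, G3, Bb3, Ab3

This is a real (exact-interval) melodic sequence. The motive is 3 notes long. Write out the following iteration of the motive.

Taking 3-note groups, the heads are B3, A3, G3: the pattern moves down a 2nd.
From F3 the exact shape gives F3 Ab3 Gb3.

F3 Ab3 Gb3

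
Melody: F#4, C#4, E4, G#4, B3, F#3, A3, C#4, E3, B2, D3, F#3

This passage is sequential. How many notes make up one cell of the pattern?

12 notes total. Splitting into 3 groups of 4:
F#4 C#4 E4 G#4 | B3 F#3 A3 C#4 | E3 B2 D3 F#3
Each cell is the previous one down a 5th — so the unit is 4 notes.

4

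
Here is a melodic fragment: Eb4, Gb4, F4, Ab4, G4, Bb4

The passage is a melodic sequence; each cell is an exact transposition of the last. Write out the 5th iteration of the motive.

Unit = 2 notes; the statements start on Eb4, F4, G4, moving up a 2nd each time.
Continuing the starts: A4 → B4.
So cell 5 is B4 D5.

B4 D5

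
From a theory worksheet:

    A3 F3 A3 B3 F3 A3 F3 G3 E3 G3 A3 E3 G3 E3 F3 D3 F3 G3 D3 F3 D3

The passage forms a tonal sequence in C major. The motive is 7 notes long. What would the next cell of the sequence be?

E3 C3 E3 F3 C3 E3 C3

Unit = 7 notes; the statements start on A3, G3, F3, moving down a 2nd each time.
From E3 the diatonic shape gives E3 C3 E3 F3 C3 E3 C3.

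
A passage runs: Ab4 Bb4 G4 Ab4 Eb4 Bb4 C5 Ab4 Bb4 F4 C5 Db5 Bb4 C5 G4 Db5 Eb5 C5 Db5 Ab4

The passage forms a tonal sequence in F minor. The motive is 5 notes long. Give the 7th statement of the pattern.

G5 Ab5 F5 G5 Db5

Taking 5-note groups, the heads are Ab4, Bb4, C5, Db5: the pattern moves up a 2nd.
Extending up a 2nd: Eb5 → F5 → G5.
So cell 7 is G5 Ab5 F5 G5 Db5.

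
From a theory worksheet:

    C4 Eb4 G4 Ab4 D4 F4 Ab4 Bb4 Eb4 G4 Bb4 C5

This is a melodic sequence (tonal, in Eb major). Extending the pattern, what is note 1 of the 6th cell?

Ab4

With 4-note cells, note 1 of each statement runs C4, D4, Eb4.
Carrying that up a 2nd forward: F4 → G4 → Ab4.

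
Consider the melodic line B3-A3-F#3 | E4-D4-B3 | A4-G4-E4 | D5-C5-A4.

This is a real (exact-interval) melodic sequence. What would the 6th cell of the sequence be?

C6 Bb5 G5

Taking 3-note groups, the heads are B3, E4, A4, D5: the pattern moves up a 4th.
Extending up a 4th: G5 → C6.
Statement 6 starts on C6 and keeps the same exact contour: C6 Bb5 G5.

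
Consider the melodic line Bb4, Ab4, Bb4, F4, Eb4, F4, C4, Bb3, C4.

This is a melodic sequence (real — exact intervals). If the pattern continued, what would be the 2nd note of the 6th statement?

G2

With 3-note cells, note 2 of each statement runs Ab4, Eb4, Bb3.
Extending down a 4th: F3 → C3 → G2.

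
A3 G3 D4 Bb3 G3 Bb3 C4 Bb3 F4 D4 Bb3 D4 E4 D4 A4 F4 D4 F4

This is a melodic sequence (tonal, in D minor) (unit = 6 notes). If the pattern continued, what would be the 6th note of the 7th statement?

Grouping in 6s, the 6th note of each cell is Bb3, D4, F4.
Carrying that up a 3rd forward: A4 → C5 → E5 → G5.

G5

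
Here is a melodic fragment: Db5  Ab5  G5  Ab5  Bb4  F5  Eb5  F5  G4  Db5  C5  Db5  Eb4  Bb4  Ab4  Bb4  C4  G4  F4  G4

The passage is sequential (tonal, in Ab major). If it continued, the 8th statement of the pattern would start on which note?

The 4-note cells begin on Db5, Bb4, G4, Eb4, C4 — each down a 3rd from the last.
Continuing: Ab3 → F3 → Db3. Statement 8 starts on Db3.

Db3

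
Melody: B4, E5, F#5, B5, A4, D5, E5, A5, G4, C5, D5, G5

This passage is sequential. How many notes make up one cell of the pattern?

4

Try groups of 4 (3 cells in 12 notes):
B4 E5 F#5 B5 | A4 D5 E5 A5 | G4 C5 D5 G5
Every group is a transposition down a 2nd of the one before; no shorter unit works.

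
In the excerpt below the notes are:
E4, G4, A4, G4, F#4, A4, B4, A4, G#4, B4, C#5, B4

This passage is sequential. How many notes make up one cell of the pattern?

Try groups of 4 (3 cells in 12 notes):
E4 G4 A4 G4 | F#4 A4 B4 A4 | G#4 B4 C#5 B4
Every group is a transposition up a 2nd of the one before; no shorter unit works.

4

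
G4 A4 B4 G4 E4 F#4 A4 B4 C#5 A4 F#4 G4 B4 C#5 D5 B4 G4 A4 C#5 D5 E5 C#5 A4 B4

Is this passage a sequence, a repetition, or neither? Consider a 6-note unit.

sequence

Each 6-note cell is the previous one transposed up a 2nd.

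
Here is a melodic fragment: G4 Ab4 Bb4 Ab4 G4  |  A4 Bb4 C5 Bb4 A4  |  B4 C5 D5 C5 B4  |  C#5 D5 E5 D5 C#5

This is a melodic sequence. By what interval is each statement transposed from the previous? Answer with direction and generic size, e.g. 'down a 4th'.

Unit = 5 notes; the statements start on G4, A4, B4, C#5, moving up a 2nd each time.
G4 to A4 is up a 2nd.

up a 2nd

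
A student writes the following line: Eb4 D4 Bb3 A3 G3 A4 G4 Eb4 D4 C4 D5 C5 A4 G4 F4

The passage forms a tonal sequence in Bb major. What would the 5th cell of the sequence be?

Taking 5-note groups, the heads are Eb4, A4, D5: the pattern moves up a 4th.
Carrying on: G5 → C6.
So cell 5 is C6 Bb5 G5 F5 Eb5.

C6 Bb5 G5 F5 Eb5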